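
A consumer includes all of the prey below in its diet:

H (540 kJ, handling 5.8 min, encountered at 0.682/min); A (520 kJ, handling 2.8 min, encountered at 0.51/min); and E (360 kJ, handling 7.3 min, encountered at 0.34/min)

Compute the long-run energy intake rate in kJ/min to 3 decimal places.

R = Σλ_iE_i / (1 + Σλ_ih_i)
Numerator: 0.682×540 + 0.51×520 + 0.34×360 = 755.9
Denominator: 1 + 0.682×5.8 + 0.51×2.8 + 0.34×7.3 = 8.866
R = 755.9/8.866 = 85.26 kJ/min

85.260 kJ/min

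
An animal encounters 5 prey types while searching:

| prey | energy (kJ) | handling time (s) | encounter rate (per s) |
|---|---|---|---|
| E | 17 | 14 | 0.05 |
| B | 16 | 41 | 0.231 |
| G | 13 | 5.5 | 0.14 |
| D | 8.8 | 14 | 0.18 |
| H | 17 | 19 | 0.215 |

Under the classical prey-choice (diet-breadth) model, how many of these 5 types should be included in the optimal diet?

Rank by E/h (kJ/s): G 2.36, E 1.21, H 0.895, D 0.629, B 0.39. Include each in turn until the next type's E/h falls below the running intake rate.
Rate on top 1: 1.028. E: 1.21 > 1.028 → include.
Rate on top 2: 1.081. H: 0.895 < 1.081 → exclude; stop.
Optimal diet: G, E — 2 of 5 types.

2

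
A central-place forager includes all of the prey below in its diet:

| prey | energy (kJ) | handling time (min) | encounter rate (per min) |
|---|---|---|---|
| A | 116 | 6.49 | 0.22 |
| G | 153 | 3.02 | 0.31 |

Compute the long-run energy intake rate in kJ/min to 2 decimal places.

21.69 kJ/min

R = Σλ_iE_i / (1 + Σλ_ih_i)
Numerator: 0.22×116 + 0.31×153 = 72.95
Denominator: 1 + 0.22×6.49 + 0.31×3.02 = 3.364
R = 72.95/3.364 = 21.69 kJ/min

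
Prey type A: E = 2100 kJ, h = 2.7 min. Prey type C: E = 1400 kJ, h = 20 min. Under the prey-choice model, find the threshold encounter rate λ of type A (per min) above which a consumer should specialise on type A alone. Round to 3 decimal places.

0.037 per min

Drop type C once their profitability E₂/h₂ falls below the rate achievable on type A alone: E₂/h₂ = λE₁/(1 + λh₁).
Solve for λ: λE₁h₂ = E₂(1 + λh₁) → λ(E₁h₂ − E₂h₁) = E₂ → λ = E₂/(E₁h₂ − E₂h₁).
λ = 1400/(2100×20 − 1400×2.7) = 1400/3.822e+04 = 0.03663 per min.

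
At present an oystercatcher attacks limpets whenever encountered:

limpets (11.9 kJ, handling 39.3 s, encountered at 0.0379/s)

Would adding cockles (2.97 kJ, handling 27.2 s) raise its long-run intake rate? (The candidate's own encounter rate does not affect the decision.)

No

Current rate: (0.0379×11.9)/(1 + 0.0379×39.3) = 0.1812 kJ/s.
cockles: E/h = 2.97/27.2 = 0.1092 kJ/s.
Since 0.1092 < R, time spent handling cockles is better spent searching.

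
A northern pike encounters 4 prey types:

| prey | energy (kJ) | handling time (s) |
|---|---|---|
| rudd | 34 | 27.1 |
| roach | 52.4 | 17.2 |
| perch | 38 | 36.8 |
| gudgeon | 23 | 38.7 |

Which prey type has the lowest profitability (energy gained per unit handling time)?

gudgeon

In descending order of E/h:
roach: 52.4/17.2 = 3.05 kJ/s
rudd: 34/27.1 = 1.25 kJ/s
perch: 38/36.8 = 1.03 kJ/s
gudgeon: 23/38.7 = 0.594 kJ/s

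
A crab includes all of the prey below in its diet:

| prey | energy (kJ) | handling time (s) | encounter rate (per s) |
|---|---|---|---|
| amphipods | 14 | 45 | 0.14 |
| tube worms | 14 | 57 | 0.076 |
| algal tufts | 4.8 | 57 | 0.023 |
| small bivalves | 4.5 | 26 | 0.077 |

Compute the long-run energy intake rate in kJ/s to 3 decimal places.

0.233 kJ/s

Energy encountered per unit search time: 0.14×14 + 0.076×14 + 0.023×4.8 + 0.077×4.5 = 3.481 kJ/s.
Handling time per unit search time: 0.14×45 + 0.076×57 + 0.023×57 + 0.077×26 = 13.95.
Rate = 3.481/(1 + 13.95) = 0.2329 kJ/s.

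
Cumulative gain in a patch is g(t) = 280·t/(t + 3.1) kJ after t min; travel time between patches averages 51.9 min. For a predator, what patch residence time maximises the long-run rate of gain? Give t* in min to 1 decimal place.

Optimal t* satisfies g'(t*) = g(t*)/(T + t*).
g'(t) = 280·3.1/(t + 3.1)². Setting 280·3.1/(t+3.1)² = 280t/[(t+3.1)(51.9+t)] gives 3.1(51.9+t) = t(t+3.1), so t² = 3.1×51.9 = 160.9.
t* = √160.9 = 12.68 min.

12.7 min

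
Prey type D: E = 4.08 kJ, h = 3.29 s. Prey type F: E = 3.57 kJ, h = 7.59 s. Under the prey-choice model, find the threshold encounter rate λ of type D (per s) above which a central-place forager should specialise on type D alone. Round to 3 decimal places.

The zero-one rule: include type F iff E₂/h₂ > λE₁/(1+λh₁). Equality gives the switch point.
λE₁h₂ = E₂ + λE₂h₁ ⇒ λ = E₂/(E₁h₂ − E₂h₁) = 3.57/(30.97 − 11.75) = 0.1857 per s.

0.186 per s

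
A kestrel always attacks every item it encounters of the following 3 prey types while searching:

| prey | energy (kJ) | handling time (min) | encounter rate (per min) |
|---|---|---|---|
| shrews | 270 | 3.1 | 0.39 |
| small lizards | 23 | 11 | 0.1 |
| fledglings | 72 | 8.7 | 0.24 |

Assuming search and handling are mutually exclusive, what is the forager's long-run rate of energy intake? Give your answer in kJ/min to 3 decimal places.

Energy encountered per unit search time: 0.39×270 + 0.1×23 + 0.24×72 = 124.9 kJ/min.
Handling time per unit search time: 0.39×3.1 + 0.1×11 + 0.24×8.7 = 4.397.
Rate = 124.9/(1 + 4.397) = 23.14 kJ/min.

23.139 kJ/min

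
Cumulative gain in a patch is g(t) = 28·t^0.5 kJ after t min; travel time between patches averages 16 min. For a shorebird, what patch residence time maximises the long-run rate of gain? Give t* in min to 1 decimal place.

By the marginal value theorem, leave when the instantaneous gain rate g'(t) equals the habitat-wide average g(t)/(T + t).
g'(t) = 0.5·28·t^-0.5. Setting 0.5·28·t^-0.5 = 28·t^0.5/(16+t) gives 0.5(16+t) = t, so 0.50·t = 0.5×16.
t* = 0.5×16/0.50 = 16 min.

16.0 min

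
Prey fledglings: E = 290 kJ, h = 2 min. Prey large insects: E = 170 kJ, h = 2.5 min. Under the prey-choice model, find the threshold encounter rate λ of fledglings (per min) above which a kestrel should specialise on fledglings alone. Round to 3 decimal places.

Drop large insects once their profitability E₂/h₂ falls below the rate achievable on fledglings alone: E₂/h₂ = λE₁/(1 + λh₁).
Solve for λ: λE₁h₂ = E₂(1 + λh₁) → λ(E₁h₂ − E₂h₁) = E₂ → λ = E₂/(E₁h₂ − E₂h₁).
λ = 170/(290×2.5 − 170×2) = 170/385 = 0.4416 per min.

0.442 per min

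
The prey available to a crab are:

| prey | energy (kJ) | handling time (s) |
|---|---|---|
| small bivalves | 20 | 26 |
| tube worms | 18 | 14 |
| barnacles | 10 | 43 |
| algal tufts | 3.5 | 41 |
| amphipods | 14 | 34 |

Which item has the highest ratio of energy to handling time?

tube worms

Profitability E/h (kJ/s): small bivalves = 20/26 = 0.769, tube worms = 18/14 = 1.29, barnacles = 10/43 = 0.233, algal tufts = 3.5/41 = 0.0854, amphipods = 14/34 = 0.412.
Ranked: tube worms > small bivalves > amphipods > barnacles > algal tufts.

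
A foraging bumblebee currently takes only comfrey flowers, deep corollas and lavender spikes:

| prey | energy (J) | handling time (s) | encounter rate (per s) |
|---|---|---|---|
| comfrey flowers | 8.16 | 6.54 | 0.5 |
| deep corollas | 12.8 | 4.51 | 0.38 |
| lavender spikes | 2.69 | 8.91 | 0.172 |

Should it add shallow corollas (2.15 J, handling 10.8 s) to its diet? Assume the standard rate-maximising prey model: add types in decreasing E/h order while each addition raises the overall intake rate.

On comfrey flowers, deep corollas and lavender spikes alone, R = ΣλE/(1+Σλh) = 9.407/7.516 = 1.252 J/s.
Profitability of shallow corollas: 2.15/10.8 = 0.1991 J/s.
0.1991 < 1.252, so adding shallow corollas would lower the average — exclude it.

No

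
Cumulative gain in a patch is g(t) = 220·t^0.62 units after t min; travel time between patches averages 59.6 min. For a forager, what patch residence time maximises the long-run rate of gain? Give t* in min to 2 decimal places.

Optimal t* satisfies g'(t*) = g(t*)/(T + t*).
g'(t) = 0.62·220·t^-0.38. Setting 0.62·220·t^-0.38 = 220·t^0.62/(59.6+t) gives 0.62(59.6+t) = t, so 0.38·t = 0.62×59.6.
t* = 0.62×59.6/0.38 = 97.24 min.

97.24 min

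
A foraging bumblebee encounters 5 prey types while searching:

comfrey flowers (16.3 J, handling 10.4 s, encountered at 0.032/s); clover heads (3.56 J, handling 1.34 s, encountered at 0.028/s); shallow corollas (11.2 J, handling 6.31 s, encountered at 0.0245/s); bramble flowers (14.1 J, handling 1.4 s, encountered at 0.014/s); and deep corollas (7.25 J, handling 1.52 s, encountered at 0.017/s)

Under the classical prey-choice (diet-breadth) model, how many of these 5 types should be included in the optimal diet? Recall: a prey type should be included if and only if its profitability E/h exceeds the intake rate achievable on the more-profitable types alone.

Profitabilities (E/h, J/s): bramble flowers 10.1, deep corollas 4.77, clover heads 2.66, shallow corollas 1.77, comfrey flowers 1.57. Add prey in this order while the next type's profitability exceeds the intake rate on those already taken.
Rate on top 1: 0.1936. deep corollas: 4.77 > 0.1936 → include.
Rate on top 2: 0.3067. clover heads: 2.66 > 0.3067 → include.
Rate on top 3: 0.3881. shallow corollas: 1.77 > 0.3881 → include.
Rate on top 4: 0.5614. comfrey flowers: 1.57 > 0.5614 → include.
Optimal diet: bramble flowers, deep corollas, clover heads, shallow corollas, comfrey flowers — 5 of 5 types.

5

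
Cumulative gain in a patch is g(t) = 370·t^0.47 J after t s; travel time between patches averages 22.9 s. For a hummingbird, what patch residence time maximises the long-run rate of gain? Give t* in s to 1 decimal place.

Maximise g(t)/(T+t): set derivative to zero → g'(t)(T+t) = g(t).
g'(t) = 0.47·370·t^-0.53. Setting 0.47·370·t^-0.53 = 370·t^0.47/(22.9+t) gives 0.47(22.9+t) = t, so 0.53·t = 0.47×22.9.
t* = 0.47×22.9/0.53 = 20.31 s.

20.3 s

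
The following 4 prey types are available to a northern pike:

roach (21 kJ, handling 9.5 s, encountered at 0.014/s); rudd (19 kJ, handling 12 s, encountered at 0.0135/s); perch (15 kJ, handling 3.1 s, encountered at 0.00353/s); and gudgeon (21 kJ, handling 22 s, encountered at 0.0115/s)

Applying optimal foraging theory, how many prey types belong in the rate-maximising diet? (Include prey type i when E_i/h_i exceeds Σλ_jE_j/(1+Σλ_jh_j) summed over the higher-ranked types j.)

Rank by E/h (kJ/s): perch 4.84, roach 2.21, rudd 1.58, gudgeon 0.955. Include each in turn until the next type's E/h falls below the running intake rate.
Rate on top 1: 0.05238. roach: 2.21 > 0.05238 → include.
Rate on top 2: 0.3033. rudd: 1.58 > 0.3033 → include.
Rate on top 3: 0.4621. gudgeon: 0.955 > 0.4621 → include.
Optimal diet: perch, roach, rudd, gudgeon — 4 of 4 types.

4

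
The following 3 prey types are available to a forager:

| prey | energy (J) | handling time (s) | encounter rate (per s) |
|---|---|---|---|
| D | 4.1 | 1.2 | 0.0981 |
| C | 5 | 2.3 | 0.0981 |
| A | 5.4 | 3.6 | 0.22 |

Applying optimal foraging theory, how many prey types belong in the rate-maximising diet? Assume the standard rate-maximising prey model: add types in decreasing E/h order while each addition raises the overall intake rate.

Rank by E/h (J/s): D 3.42, C 2.17, A 1.5. Include each in turn until the next type's E/h falls below the running intake rate.
Rate on top 1: 0.3598. C: 2.17 > 0.3598 → include.
Rate on top 2: 0.6645. A: 1.5 > 0.6645 → include.
Optimal diet: D, C, A — 3 of 3 types.

3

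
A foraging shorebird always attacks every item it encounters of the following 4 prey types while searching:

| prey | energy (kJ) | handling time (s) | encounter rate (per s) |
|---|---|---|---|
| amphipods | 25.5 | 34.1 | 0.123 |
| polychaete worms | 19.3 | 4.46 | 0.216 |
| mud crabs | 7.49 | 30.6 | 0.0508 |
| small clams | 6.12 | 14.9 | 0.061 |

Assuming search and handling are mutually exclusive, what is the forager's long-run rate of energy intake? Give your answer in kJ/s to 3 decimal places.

Energy encountered per unit search time: 0.123×25.5 + 0.216×19.3 + 0.0508×7.49 + 0.061×6.12 = 8.059 kJ/s.
Handling time per unit search time: 0.123×34.1 + 0.216×4.46 + 0.0508×30.6 + 0.061×14.9 = 7.621.
Rate = 8.059/(1 + 7.621) = 0.9348 kJ/s.

0.935 kJ/s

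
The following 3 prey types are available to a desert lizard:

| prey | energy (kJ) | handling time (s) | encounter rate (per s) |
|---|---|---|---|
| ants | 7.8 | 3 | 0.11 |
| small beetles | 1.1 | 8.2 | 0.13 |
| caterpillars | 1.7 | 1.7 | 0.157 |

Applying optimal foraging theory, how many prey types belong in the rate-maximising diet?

2

Rank by E/h (kJ/s): ants 2.6, caterpillars 1, small beetles 0.134. Include each in turn until the next type's E/h falls below the running intake rate.
Rate on top 1: 0.6451. caterpillars: 1 > 0.6451 → include.
Rate on top 2: 0.7044. small beetles: 0.134 < 0.7044 → exclude; stop.
Optimal diet: ants, caterpillars — 2 of 3 types.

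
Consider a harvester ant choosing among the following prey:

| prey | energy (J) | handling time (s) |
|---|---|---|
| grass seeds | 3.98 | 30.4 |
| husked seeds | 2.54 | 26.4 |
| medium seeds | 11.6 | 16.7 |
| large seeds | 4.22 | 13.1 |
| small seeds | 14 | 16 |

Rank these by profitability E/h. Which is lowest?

husked seeds

Profitability E/h (J/s): grass seeds = 3.98/30.4 = 0.131, husked seeds = 2.54/26.4 = 0.0962, medium seeds = 11.6/16.7 = 0.695, large seeds = 4.22/13.1 = 0.322, small seeds = 14/16 = 0.875.
Ranked: small seeds > medium seeds > large seeds > grass seeds > husked seeds.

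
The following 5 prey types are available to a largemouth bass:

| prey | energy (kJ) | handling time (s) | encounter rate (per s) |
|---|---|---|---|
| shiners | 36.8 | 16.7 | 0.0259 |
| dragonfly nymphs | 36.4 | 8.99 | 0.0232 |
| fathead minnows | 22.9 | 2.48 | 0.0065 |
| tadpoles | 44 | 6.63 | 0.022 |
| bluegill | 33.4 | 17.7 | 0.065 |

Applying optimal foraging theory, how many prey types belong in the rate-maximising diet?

E/h in descending order: fathead minnows 9.23, tadpoles 6.64, dragonfly nymphs 4.05, shiners 2.2, bluegill 1.89 kJ/s. The optimal diet is the largest prefix of this list for which every included type satisfies E_i/h_i > R on the types above it.
Rate on top 1: 0.1465. tadpoles: 6.64 > 0.1465 → include.
Rate on top 2: 0.9612. dragonfly nymphs: 4.05 > 0.9612 → include.
Rate on top 3: 1.431. shiners: 2.2 > 1.431 → include.
Rate on top 4: 1.616. bluegill: 1.89 > 1.616 → include.
Optimal diet: fathead minnows, tadpoles, dragonfly nymphs, shiners, bluegill — 5 of 5 types.

5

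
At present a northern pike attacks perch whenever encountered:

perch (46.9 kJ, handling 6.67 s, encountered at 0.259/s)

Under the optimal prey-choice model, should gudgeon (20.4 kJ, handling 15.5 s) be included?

No

Current rate: (0.259×46.9)/(1 + 0.259×6.67) = 4.454 kJ/s.
Profitability of gudgeon: 20.4/15.5 = 1.316 kJ/s.
1.316 < 4.454, so adding gudgeon would lower the average — exclude it.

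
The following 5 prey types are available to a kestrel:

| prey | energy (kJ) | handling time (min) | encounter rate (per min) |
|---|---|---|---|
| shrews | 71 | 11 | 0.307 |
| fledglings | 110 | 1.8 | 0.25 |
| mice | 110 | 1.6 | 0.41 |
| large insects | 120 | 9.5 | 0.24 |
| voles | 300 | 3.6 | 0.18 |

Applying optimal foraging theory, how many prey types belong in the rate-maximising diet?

3

E/h in descending order: voles 83.3, mice 68.8, fledglings 61.1, large insects 12.6, shrews 6.45 kJ/min. The optimal diet is the largest prefix of this list for which every included type satisfies E_i/h_i > R on the types above it.
Rate on top 1: 32.77. mice: 68.8 > 32.77 → include.
Rate on top 2: 43.01. fledglings: 61.1 > 43.01 → include.
Rate on top 3: 45.97. large insects: 12.6 < 45.97 → exclude; stop.
Optimal diet: voles, mice, fledglings — 3 of 5 types.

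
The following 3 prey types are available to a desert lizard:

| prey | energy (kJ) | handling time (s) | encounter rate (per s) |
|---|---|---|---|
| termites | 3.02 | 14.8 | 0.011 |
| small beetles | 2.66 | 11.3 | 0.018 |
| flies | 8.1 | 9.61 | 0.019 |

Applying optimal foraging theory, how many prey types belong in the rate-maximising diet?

3

E/h in descending order: flies 0.843, small beetles 0.235, termites 0.204 kJ/s. The optimal diet is the largest prefix of this list for which every included type satisfies E_i/h_i > R on the types above it.
Rate on top 1: 0.1301. small beetles: 0.235 > 0.1301 → include.
Rate on top 2: 0.1456. termites: 0.204 > 0.1456 → include.
Optimal diet: flies, small beetles, termites — 3 of 3 types.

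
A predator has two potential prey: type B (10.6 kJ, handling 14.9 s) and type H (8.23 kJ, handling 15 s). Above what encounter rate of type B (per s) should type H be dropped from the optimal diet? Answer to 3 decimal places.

0.226 per s

The zero-one rule: include type H iff E₂/h₂ > λE₁/(1+λh₁). Equality gives the switch point.
λE₁h₂ = E₂ + λE₂h₁ ⇒ λ = E₂/(E₁h₂ − E₂h₁) = 8.23/(159 − 122.6) = 0.2263 per s.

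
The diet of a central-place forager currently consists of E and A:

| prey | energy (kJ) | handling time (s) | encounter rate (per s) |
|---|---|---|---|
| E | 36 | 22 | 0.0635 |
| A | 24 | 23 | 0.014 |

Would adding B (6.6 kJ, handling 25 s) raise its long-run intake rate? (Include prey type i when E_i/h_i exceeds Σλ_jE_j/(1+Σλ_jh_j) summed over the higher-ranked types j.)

No

Current rate: (0.0635×36 + 0.014×24)/(1 + 0.0635×22 + 0.014×23) = 0.9643 kJ/s.
B: E/h = 6.6/25 = 0.264 kJ/s.
0.264 < 0.9643, so adding B would lower the average — exclude it.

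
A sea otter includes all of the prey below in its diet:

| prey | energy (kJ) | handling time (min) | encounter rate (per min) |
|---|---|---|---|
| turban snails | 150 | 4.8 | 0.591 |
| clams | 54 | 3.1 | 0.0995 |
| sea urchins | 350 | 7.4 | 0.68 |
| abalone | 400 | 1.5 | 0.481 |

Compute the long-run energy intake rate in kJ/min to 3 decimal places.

R = Σλ_iE_i / (1 + Σλ_ih_i)
Numerator: 0.591×150 + 0.0995×54 + 0.68×350 + 0.481×400 = 524.4
Denominator: 1 + 0.591×4.8 + 0.0995×3.1 + 0.68×7.4 + 0.481×1.5 = 9.899
R = 524.4/9.899 = 52.98 kJ/min

52.979 kJ/min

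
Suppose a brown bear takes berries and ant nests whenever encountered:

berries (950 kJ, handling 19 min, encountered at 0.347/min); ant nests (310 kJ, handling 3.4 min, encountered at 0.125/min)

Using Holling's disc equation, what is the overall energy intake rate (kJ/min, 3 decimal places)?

45.947 kJ/min

R = Σλ_iE_i / (1 + Σλ_ih_i)
Numerator: 0.347×950 + 0.125×310 = 368.4
Denominator: 1 + 0.347×19 + 0.125×3.4 = 8.018
R = 368.4/8.018 = 45.95 kJ/min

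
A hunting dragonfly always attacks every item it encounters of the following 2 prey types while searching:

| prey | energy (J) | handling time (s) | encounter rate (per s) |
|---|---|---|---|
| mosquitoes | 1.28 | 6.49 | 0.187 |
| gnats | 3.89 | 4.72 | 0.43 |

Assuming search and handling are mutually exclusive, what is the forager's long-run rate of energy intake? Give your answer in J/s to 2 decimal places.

0.45 J/s

Energy encountered per unit search time: 0.187×1.28 + 0.43×3.89 = 1.912 J/s.
Handling time per unit search time: 0.187×6.49 + 0.43×4.72 = 3.243.
Rate = 1.912/(1 + 3.243) = 0.4506 J/s.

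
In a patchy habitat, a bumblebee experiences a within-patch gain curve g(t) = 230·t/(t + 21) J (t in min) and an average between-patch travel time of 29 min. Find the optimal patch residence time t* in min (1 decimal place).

24.7 min

Optimal t* satisfies g'(t*) = g(t*)/(T + t*).
g'(t) = 230·21/(t + 21)². Setting 230·21/(t+21)² = 230t/[(t+21)(29+t)] gives 21(29+t) = t(t+21), so t² = 21×29 = 609.
t* = √609 = 24.68 min.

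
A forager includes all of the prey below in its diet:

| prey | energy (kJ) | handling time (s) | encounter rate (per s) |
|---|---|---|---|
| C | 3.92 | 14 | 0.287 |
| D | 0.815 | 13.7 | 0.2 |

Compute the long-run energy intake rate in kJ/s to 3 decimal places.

0.166 kJ/s

R = Σλ_iE_i / (1 + Σλ_ih_i)
Numerator: 0.287×3.92 + 0.2×0.815 = 1.288
Denominator: 1 + 0.287×14 + 0.2×13.7 = 7.758
R = 1.288/7.758 = 0.166 kJ/s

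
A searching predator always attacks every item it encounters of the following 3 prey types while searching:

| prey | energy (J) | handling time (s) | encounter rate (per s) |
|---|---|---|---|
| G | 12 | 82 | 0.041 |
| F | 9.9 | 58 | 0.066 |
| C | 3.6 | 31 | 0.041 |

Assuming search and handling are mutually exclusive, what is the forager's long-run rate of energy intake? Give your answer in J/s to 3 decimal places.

0.137 J/s

R = (0.041×12 + 0.066×9.9 + 0.041×3.6) / (1 + 0.041×82 + 0.066×58 + 0.041×31) = 1.293/9.461 = 0.1367 J/s.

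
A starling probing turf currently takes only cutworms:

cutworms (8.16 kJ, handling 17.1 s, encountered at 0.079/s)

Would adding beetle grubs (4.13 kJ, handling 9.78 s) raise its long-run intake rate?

Yes

On cutworms alone, R = ΣλE/(1+Σλh) = 0.6446/2.351 = 0.2742 kJ/s.
Profitability of beetle grubs: 4.13/9.78 = 0.4223 kJ/s.
Since 0.4223 > R, including beetle grubs increases the long-run rate.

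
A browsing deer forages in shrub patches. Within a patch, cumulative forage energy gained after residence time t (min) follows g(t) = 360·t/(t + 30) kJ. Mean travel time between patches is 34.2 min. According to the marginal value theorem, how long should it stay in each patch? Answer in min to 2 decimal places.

Maximise g(t)/(T+t): set derivative to zero → g'(t)(T+t) = g(t).
g'(t) = 360·30/(t + 30)². Setting 360·30/(t+30)² = 360t/[(t+30)(34.2+t)] gives 30(34.2+t) = t(t+30), so t² = 30×34.2 = 1026.
t* = √1026 = 32.03 min.

32.03 min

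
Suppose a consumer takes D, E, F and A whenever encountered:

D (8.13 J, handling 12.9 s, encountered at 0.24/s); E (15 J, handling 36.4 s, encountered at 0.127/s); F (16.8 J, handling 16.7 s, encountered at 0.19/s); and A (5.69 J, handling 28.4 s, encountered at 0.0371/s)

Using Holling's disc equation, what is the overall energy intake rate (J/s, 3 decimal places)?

Energy encountered per unit search time: 0.24×8.13 + 0.127×15 + 0.19×16.8 + 0.0371×5.69 = 7.259 J/s.
Handling time per unit search time: 0.24×12.9 + 0.127×36.4 + 0.19×16.7 + 0.0371×28.4 = 11.95.
Rate = 7.259/(1 + 11.95) = 0.5608 J/s.

0.561 J/s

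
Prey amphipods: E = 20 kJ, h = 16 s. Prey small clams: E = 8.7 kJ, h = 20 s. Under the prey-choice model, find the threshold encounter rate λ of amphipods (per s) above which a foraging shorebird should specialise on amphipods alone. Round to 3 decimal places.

0.033 per s

At the threshold, the rate on amphipods alone equals the profitability of small clams: λ·20/(1 + λ·16) = 8.7/20 = 0.435.
Rearranging, λ(20 − 0.435×16) = 0.435, so λ = 0.435/13.04 = 0.03336 per s.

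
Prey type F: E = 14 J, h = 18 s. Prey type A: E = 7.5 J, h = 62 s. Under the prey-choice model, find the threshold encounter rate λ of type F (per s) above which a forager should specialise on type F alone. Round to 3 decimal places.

Drop type A once their profitability E₂/h₂ falls below the rate achievable on type F alone: E₂/h₂ = λE₁/(1 + λh₁).
Solve for λ: λE₁h₂ = E₂(1 + λh₁) → λ(E₁h₂ − E₂h₁) = E₂ → λ = E₂/(E₁h₂ − E₂h₁).
λ = 7.5/(14×62 − 7.5×18) = 7.5/733 = 0.01023 per s.

0.010 per s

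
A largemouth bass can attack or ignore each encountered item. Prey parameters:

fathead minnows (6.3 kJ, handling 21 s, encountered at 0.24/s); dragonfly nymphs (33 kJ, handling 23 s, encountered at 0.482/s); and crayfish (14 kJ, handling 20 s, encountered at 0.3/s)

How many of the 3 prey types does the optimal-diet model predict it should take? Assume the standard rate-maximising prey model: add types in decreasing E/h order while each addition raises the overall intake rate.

1

E/h in descending order: dragonfly nymphs 1.43, crayfish 0.7, fathead minnows 0.3 kJ/s. The optimal diet is the largest prefix of this list for which every included type satisfies E_i/h_i > R on the types above it.
Rate on top 1: 1.316. crayfish: 0.7 < 1.316 → exclude; stop.
Optimal diet: dragonfly nymphs — 1 of 3 types.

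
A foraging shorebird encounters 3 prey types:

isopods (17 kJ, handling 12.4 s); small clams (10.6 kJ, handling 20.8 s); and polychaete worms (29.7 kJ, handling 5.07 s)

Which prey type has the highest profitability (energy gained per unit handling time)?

polychaete worms

In descending order of E/h:
polychaete worms: 29.7/5.07 = 5.86 kJ/s
isopods: 17/12.4 = 1.37 kJ/s
small clams: 10.6/20.8 = 0.51 kJ/s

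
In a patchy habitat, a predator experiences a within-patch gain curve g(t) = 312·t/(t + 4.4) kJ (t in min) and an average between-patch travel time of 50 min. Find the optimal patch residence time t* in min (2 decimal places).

Maximise g(t)/(T+t): set derivative to zero → g'(t)(T+t) = g(t).
g'(t) = 312·4.4/(t + 4.4)². Setting 312·4.4/(t+4.4)² = 312t/[(t+4.4)(50+t)] gives 4.4(50+t) = t(t+4.4), so t² = 4.4×50 = 220.
t* = √220 = 14.83 min.

14.83 min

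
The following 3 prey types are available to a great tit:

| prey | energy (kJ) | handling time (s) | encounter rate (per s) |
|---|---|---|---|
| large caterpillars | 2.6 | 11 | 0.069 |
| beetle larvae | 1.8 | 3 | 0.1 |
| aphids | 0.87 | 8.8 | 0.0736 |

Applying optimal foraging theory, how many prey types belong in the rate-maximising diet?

E/h in descending order: beetle larvae 0.6, large caterpillars 0.236, aphids 0.0989 kJ/s. The optimal diet is the largest prefix of this list for which every included type satisfies E_i/h_i > R on the types above it.
Rate on top 1: 0.1385. large caterpillars: 0.236 > 0.1385 → include.
Rate on top 2: 0.1746. aphids: 0.0989 < 0.1746 → exclude; stop.
Optimal diet: beetle larvae, large caterpillars — 2 of 3 types.

2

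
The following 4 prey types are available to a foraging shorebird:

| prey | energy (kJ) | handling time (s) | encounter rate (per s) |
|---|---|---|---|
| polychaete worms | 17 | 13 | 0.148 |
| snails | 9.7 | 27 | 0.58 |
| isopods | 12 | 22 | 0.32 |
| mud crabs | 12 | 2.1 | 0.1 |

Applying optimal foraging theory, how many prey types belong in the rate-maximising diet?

2

Rank by E/h (kJ/s): mud crabs 5.71, polychaete worms 1.31, isopods 0.545, snails 0.359. Include each in turn until the next type's E/h falls below the running intake rate.
Rate on top 1: 0.9917. polychaete worms: 1.31 > 0.9917 → include.
Rate on top 2: 1.186. isopods: 0.545 < 1.186 → exclude; stop.
Optimal diet: mud crabs, polychaete worms — 2 of 4 types.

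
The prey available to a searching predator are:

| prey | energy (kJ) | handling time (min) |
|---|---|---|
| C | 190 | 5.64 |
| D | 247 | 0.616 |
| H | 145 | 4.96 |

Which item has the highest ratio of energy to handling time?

Profitability E/h (kJ/min): C = 190/5.64 = 33.7, D = 247/0.616 = 401, H = 145/4.96 = 29.2.
Ranked: D > C > H.

D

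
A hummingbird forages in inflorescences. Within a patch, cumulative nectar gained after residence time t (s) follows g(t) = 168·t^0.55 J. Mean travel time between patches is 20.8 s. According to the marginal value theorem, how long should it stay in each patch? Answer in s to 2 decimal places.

By the marginal value theorem, leave when the instantaneous gain rate g'(t) equals the habitat-wide average g(t)/(T + t).
g'(t) = 0.55·168·t^-0.45. Setting 0.55·168·t^-0.45 = 168·t^0.55/(20.8+t) gives 0.55(20.8+t) = t, so 0.45·t = 0.55×20.8.
t* = 0.55×20.8/0.45 = 25.42 s.

25.42 s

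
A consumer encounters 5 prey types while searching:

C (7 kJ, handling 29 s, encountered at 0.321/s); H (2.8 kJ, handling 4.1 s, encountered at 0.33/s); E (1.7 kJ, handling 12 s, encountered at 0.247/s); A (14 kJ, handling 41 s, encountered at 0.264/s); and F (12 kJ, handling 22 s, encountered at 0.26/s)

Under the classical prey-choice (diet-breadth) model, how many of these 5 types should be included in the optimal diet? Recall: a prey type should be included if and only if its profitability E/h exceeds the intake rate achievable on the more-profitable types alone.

Profitabilities (E/h, kJ/s): H 0.683, F 0.545, A 0.341, C 0.241, E 0.142. Add prey in this order while the next type's profitability exceeds the intake rate on those already taken.
Rate on top 1: 0.3927. F: 0.545 > 0.3927 → include.
Rate on top 2: 0.5009. A: 0.341 < 0.5009 → exclude; stop.
Optimal diet: H, F — 2 of 5 types.

2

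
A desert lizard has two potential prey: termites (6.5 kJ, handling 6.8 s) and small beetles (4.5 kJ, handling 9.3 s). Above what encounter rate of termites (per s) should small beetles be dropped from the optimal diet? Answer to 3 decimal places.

The zero-one rule: include small beetles iff E₂/h₂ > λE₁/(1+λh₁). Equality gives the switch point.
λE₁h₂ = E₂ + λE₂h₁ ⇒ λ = E₂/(E₁h₂ − E₂h₁) = 4.5/(60.45 − 30.6) = 0.1508 per s.

0.151 per s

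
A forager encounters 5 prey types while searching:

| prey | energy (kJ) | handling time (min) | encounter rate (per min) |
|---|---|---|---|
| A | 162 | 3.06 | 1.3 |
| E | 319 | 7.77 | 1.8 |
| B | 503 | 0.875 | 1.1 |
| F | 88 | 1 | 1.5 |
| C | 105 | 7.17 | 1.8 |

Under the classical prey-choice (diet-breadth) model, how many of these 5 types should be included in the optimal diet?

1

Profitabilities (E/h, kJ/min): B 575, F 88, A 52.9, E 41.1, C 14.6. Add prey in this order while the next type's profitability exceeds the intake rate on those already taken.
Rate on top 1: 281.9. F: 88 < 281.9 → exclude; stop.
Optimal diet: B — 1 of 5 types.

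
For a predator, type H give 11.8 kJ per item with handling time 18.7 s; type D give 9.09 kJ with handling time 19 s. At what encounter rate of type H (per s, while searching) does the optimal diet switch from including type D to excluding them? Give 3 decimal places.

At the threshold, the rate on type H alone equals the profitability of type D: λ·11.8/(1 + λ·18.7) = 9.09/19 = 0.4784.
Rearranging, λ(11.8 − 0.4784×18.7) = 0.4784, so λ = 0.4784/2.854 = 0.1677 per s.

0.168 per s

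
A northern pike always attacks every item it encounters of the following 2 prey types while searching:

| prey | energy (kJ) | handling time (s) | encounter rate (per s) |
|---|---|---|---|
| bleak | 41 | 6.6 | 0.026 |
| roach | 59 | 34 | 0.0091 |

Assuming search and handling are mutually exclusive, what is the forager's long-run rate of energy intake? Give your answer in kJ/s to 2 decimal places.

1.08 kJ/s

R = (0.026×41 + 0.0091×59) / (1 + 0.026×6.6 + 0.0091×34) = 1.603/1.481 = 1.082 kJ/s.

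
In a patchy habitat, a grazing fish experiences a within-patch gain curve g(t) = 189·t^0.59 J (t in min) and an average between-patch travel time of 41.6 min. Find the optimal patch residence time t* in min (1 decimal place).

Optimal t* satisfies g'(t*) = g(t*)/(T + t*).
g'(t) = 0.59·189·t^-0.41. Setting 0.59·189·t^-0.41 = 189·t^0.59/(41.6+t) gives 0.59(41.6+t) = t, so 0.41·t = 0.59×41.6.
t* = 0.59×41.6/0.41 = 59.86 min.

59.9 min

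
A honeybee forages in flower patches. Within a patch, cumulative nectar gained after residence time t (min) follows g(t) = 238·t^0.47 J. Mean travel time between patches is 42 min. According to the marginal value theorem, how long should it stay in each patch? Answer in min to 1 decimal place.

37.2 min

Maximise g(t)/(T+t): set derivative to zero → g'(t)(T+t) = g(t).
g'(t) = 0.47·238·t^-0.53. Setting 0.47·238·t^-0.53 = 238·t^0.47/(42+t) gives 0.47(42+t) = t, so 0.53·t = 0.47×42.
t* = 0.47×42/0.53 = 37.25 min.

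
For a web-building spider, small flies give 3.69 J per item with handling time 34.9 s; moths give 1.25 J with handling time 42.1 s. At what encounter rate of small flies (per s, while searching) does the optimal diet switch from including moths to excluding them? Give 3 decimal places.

0.011 per s

The zero-one rule: include moths iff E₂/h₂ > λE₁/(1+λh₁). Equality gives the switch point.
λE₁h₂ = E₂ + λE₂h₁ ⇒ λ = E₂/(E₁h₂ − E₂h₁) = 1.25/(155.3 − 43.62) = 0.01119 per s.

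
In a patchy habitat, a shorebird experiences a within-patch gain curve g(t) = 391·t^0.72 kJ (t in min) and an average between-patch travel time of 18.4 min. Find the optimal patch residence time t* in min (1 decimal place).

47.3 min

Maximise g(t)/(T+t): set derivative to zero → g'(t)(T+t) = g(t).
g'(t) = 0.72·391·t^-0.28. Setting 0.72·391·t^-0.28 = 391·t^0.72/(18.4+t) gives 0.72(18.4+t) = t, so 0.28·t = 0.72×18.4.
t* = 0.72×18.4/0.28 = 47.31 min.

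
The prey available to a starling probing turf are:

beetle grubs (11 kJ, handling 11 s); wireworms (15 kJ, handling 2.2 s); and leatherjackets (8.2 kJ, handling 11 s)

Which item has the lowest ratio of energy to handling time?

In descending order of E/h:
wireworms: 15/2.2 = 6.82 kJ/s
beetle grubs: 11/11 = 1 kJ/s
leatherjackets: 8.2/11 = 0.745 kJ/s

leatherjackets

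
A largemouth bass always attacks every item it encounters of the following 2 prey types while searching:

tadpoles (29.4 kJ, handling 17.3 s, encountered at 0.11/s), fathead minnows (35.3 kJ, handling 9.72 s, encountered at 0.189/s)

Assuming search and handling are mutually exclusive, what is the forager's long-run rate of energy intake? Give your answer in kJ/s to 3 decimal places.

R = (0.11×29.4 + 0.189×35.3) / (1 + 0.11×17.3 + 0.189×9.72) = 9.906/4.74 = 2.09 kJ/s.

2.090 kJ/s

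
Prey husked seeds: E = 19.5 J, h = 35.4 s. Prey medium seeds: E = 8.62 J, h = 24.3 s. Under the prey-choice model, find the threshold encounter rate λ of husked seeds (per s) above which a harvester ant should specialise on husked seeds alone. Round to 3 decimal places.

0.051 per s

The zero-one rule: include medium seeds iff E₂/h₂ > λE₁/(1+λh₁). Equality gives the switch point.
λE₁h₂ = E₂ + λE₂h₁ ⇒ λ = E₂/(E₁h₂ − E₂h₁) = 8.62/(473.9 − 305.1) = 0.0511 per s.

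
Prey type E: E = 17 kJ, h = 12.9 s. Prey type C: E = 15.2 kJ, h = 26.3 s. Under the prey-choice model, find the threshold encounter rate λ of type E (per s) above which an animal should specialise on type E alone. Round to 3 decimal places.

0.061 per s

The zero-one rule: include type C iff E₂/h₂ > λE₁/(1+λh₁). Equality gives the switch point.
λE₁h₂ = E₂ + λE₂h₁ ⇒ λ = E₂/(E₁h₂ − E₂h₁) = 15.2/(447.1 − 196.1) = 0.06055 per s.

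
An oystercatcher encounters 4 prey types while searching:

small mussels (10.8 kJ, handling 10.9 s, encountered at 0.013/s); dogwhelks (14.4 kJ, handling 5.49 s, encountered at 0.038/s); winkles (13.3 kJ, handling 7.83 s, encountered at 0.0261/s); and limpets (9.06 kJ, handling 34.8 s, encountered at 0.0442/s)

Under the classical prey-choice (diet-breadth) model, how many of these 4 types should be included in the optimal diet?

Rank by E/h (kJ/s): dogwhelks 2.62, winkles 1.7, small mussels 0.991, limpets 0.26. Include each in turn until the next type's E/h falls below the running intake rate.
Rate on top 1: 0.4527. winkles: 1.7 > 0.4527 → include.
Rate on top 2: 0.6329. small mussels: 0.991 > 0.6329 → include.
Rate on top 3: 0.6656. limpets: 0.26 < 0.6656 → exclude; stop.
Optimal diet: dogwhelks, winkles, small mussels — 3 of 4 types.

3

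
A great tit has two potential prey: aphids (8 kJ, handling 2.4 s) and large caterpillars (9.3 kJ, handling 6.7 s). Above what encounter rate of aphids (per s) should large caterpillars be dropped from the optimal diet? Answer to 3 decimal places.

The zero-one rule: include large caterpillars iff E₂/h₂ > λE₁/(1+λh₁). Equality gives the switch point.
λE₁h₂ = E₂ + λE₂h₁ ⇒ λ = E₂/(E₁h₂ − E₂h₁) = 9.3/(53.6 − 22.32) = 0.2973 per s.

0.297 per s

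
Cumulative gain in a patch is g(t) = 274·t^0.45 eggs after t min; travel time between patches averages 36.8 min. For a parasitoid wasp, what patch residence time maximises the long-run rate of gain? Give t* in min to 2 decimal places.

Optimal t* satisfies g'(t*) = g(t*)/(T + t*).
g'(t) = 0.45·274·t^-0.55. Setting 0.45·274·t^-0.55 = 274·t^0.45/(36.8+t) gives 0.45(36.8+t) = t, so 0.55·t = 0.45×36.8.
t* = 0.45×36.8/0.55 = 30.11 min.

30.11 min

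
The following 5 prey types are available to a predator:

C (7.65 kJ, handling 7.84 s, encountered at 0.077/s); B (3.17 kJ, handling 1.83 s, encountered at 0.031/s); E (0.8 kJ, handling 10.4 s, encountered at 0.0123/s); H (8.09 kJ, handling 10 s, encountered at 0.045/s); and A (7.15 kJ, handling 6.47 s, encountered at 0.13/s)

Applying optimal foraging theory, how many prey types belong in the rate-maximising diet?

4

E/h in descending order: B 1.73, A 1.11, C 0.976, H 0.809, E 0.0769 kJ/s. The optimal diet is the largest prefix of this list for which every included type satisfies E_i/h_i > R on the types above it.
Rate on top 1: 0.09299. A: 1.11 > 0.09299 → include.
Rate on top 2: 0.5416. C: 0.976 > 0.5416 → include.
Rate on top 3: 0.6463. H: 0.809 > 0.6463 → include.
Rate on top 4: 0.6711. E: 0.0769 < 0.6711 → exclude; stop.
Optimal diet: B, A, C, H — 4 of 5 types.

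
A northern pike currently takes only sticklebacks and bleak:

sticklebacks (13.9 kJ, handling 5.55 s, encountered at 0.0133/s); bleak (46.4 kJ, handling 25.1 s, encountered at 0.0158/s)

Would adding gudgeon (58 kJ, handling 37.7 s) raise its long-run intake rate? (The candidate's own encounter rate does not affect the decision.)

Yes

Intake rate on the current diet: R = (0.0133×13.9 + 0.0158×46.4) / (1 + 0.0133×5.55 + 0.0158×25.1) = 0.918/1.47 = 0.6243 kJ/s.
Profitability of gudgeon: 58/37.7 = 1.538 kJ/s.
1.538 > 0.6243, so adding gudgeon raises the average — include it.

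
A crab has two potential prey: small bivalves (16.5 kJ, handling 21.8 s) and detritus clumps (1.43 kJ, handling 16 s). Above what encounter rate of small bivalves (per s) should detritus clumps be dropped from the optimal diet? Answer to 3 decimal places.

0.006 per s

The zero-one rule: include detritus clumps iff E₂/h₂ > λE₁/(1+λh₁). Equality gives the switch point.
λE₁h₂ = E₂ + λE₂h₁ ⇒ λ = E₂/(E₁h₂ − E₂h₁) = 1.43/(264 − 31.17) = 0.006142 per s.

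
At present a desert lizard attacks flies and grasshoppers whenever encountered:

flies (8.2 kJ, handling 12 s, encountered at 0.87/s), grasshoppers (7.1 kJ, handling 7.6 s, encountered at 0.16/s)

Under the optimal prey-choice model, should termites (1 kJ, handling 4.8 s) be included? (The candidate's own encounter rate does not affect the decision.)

On flies and grasshoppers alone, R = ΣλE/(1+Σλh) = 8.27/12.66 = 0.6534 kJ/s.
Profitability of termites: 1/4.8 = 0.2083 kJ/s.
0.2083 < 0.6534, so adding termites would lower the average — exclude it.

No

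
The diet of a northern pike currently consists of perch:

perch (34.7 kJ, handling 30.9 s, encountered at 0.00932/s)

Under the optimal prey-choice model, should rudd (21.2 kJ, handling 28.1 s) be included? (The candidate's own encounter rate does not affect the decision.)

Yes

Intake rate on the current diet: R = (0.00932×34.7) / (1 + 0.00932×30.9) = 0.3234/1.288 = 0.2511 kJ/s.
Profitability of rudd: 21.2/28.1 = 0.7544 kJ/s.
0.7544 > 0.2511, so adding rudd raises the average — include it.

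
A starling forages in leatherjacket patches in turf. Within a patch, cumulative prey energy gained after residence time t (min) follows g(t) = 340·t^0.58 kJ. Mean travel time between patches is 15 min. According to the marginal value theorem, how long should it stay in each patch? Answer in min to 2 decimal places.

By the marginal value theorem, leave when the instantaneous gain rate g'(t) equals the habitat-wide average g(t)/(T + t).
g'(t) = 0.58·340·t^-0.42. Setting 0.58·340·t^-0.42 = 340·t^0.58/(15+t) gives 0.58(15+t) = t, so 0.42·t = 0.58×15.
t* = 0.58×15/0.42 = 20.71 min.

20.71 min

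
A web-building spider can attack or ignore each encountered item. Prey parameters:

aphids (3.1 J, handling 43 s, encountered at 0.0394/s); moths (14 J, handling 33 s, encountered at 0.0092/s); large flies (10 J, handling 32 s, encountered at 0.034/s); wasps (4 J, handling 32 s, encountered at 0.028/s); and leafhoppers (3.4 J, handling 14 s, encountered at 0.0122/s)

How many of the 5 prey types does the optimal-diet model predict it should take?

Rank by E/h (J/s): moths 0.424, large flies 0.312, leafhoppers 0.243, wasps 0.125, aphids 0.0721. Include each in turn until the next type's E/h falls below the running intake rate.
Rate on top 1: 0.0988. large flies: 0.312 > 0.0988 → include.
Rate on top 2: 0.196. leafhoppers: 0.243 > 0.196 → include.
Rate on top 3: 0.1991. wasps: 0.125 < 0.1991 → exclude; stop.
Optimal diet: moths, large flies, leafhoppers — 3 of 5 types.

3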